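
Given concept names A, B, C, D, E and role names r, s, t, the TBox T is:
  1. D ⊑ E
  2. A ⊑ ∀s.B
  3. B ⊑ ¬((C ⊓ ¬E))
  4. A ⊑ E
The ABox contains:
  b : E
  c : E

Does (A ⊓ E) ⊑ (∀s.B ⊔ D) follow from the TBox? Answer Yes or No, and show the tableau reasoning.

Yes

1. (A ⊓ E) ⊑ (∀s.B ⊔ D)  ⇔  ((A ⊓ E) ⊓ (∃s.¬B ⊓ ¬D)) unsat w.r.t. T
   all branches close; clash {B, ¬B} at an ∃-successor
2. Hence (A ⊓ E) ⊑ (∀s.B ⊔ D): entailed.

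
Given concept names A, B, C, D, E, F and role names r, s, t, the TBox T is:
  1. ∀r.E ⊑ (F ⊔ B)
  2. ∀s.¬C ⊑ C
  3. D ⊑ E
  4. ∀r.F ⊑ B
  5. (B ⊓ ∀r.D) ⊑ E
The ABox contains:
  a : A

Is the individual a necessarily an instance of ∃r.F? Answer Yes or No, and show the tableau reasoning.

No

1. a : ∃r.F?  L(a) = {A} ∪ {∀r.¬F}
   open: L(a) ⊇ {A, ¬B, ¬D, ∀r.¬F, ∃r.¬E, …} (+ ∃-successors) — a ∉ ∃r.F possible
2. Hence a : ∃r.F: not entailed.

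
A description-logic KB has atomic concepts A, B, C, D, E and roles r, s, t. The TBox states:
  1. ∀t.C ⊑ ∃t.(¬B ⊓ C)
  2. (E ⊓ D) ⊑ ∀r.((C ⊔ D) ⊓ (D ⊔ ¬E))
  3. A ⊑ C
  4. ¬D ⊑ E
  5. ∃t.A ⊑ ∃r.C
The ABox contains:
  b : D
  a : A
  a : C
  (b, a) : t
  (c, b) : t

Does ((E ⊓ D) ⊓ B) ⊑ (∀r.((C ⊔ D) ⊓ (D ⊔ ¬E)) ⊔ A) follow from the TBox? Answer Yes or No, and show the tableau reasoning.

1. ((E ⊓ D) ⊓ B) ⊑ (∀r.((C ⊔ D) ⊓ (D ⊔ ¬E)) ⊔ A)  ⇔  (((E ⊓ D) ⊓ B) ⊓ (∃r.((¬C ⊓ ¬D) ⊔ (¬D ⊓ E)) ⊓ ¬A)) unsat w.r.t. T
   all branches close; clash {D, ¬D} at an ∃-successor
2. Hence ((E ⊓ D) ⊓ B) ⊑ (∀r.((C ⊔ D) ⊓ (D ⊔ ¬E)) ⊔ A): entailed.

Yes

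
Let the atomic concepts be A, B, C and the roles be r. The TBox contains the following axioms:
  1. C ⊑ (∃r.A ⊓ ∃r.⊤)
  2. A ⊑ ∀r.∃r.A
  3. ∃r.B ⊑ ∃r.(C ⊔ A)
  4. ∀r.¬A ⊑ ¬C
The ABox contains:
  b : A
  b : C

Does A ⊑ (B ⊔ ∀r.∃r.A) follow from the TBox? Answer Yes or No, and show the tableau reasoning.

1. A ⊑ (B ⊔ ∀r.∃r.A)  ⇔  (A ⊓ (¬B ⊓ ∃r.∀r.¬A)) unsat w.r.t. T
   all branches close; clash {A, ¬A} at an ∃-successor
2. Hence A ⊑ (B ⊔ ∀r.∃r.A): entailed.

Yes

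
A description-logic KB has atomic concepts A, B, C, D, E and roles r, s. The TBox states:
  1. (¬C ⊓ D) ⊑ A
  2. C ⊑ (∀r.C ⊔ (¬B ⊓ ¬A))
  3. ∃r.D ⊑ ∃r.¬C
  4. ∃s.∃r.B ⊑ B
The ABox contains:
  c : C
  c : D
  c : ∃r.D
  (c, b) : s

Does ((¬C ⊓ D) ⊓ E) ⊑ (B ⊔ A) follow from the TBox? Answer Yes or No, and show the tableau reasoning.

1. ((¬C ⊓ D) ⊓ E) ⊑ (B ⊔ A)  ⇔  (((¬C ⊓ D) ⊓ E) ⊓ (¬B ⊓ ¬A)) unsat w.r.t. T
   all branches close; clash {A, ¬A} at x₀
2. Hence ((¬C ⊓ D) ⊓ E) ⊑ (B ⊔ A): entailed.

Yes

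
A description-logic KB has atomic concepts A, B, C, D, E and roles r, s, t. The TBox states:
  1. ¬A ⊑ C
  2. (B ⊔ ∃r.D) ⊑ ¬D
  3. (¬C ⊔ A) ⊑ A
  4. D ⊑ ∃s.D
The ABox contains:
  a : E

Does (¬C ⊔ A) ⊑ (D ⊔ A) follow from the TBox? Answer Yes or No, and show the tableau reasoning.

Yes

1. (¬C ⊔ A) ⊑ (D ⊔ A)  ⇔  ((¬C ⊔ A) ⊓ (¬D ⊓ ¬A)) unsat w.r.t. T
   all branches close; clash {A, ¬A} at x₀
2. Hence (¬C ⊔ A) ⊑ (D ⊔ A): entailed.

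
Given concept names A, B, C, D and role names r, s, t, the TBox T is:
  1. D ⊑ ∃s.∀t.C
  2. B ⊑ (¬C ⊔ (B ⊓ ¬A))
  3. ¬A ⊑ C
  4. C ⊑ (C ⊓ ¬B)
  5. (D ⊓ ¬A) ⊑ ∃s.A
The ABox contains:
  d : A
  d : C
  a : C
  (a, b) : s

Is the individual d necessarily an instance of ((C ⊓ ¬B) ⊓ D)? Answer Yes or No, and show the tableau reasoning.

No

1. d : ((C ⊓ ¬B) ⊓ D)?  L(d) = {A, C} ∪ {((¬C ⊔ B) ⊔ ¬D)}
   apply at d: C⊑(C ⊓ ¬B)
   open: L(d) ⊇ {A, C, ¬B, ¬D} — d ∉ ((C ⊓ ¬B) ⊓ D) possible
2. Hence d : ((C ⊓ ¬B) ⊓ D): not entailed.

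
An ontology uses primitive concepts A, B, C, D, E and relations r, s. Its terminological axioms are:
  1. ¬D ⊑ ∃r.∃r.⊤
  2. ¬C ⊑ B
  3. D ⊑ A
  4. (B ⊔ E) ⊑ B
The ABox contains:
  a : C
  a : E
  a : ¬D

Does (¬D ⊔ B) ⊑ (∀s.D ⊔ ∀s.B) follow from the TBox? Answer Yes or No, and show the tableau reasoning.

1. (¬D ⊔ B) ⊑ (∀s.D ⊔ ∀s.B)  ⇔  ((¬D ⊔ B) ⊓ (∃s.¬D ⊓ ∃s.¬B)) unsat w.r.t. T
   open: L(x₀) ⊇ {C, ¬B, ¬D, ¬E, ∃r.∃r.⊤, …} (+ ∃-successors)
2. Hence (¬D ⊔ B) ⊑ (∀s.D ⊔ ∀s.B): not entailed.

No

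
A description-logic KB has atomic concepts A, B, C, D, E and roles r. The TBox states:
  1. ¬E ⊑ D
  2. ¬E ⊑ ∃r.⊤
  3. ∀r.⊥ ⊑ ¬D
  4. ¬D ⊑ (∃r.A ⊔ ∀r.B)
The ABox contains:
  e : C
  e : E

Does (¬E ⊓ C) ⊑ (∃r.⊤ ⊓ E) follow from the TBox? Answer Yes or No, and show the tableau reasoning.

No

1. (¬E ⊓ C) ⊑ (∃r.⊤ ⊓ E)  ⇔  ((¬E ⊓ C) ⊓ (∀r.⊥ ⊔ ¬E)) unsat w.r.t. T
   apply at x₀: ¬E⊑D; ¬E⊑∃r.⊤
   open: L(x₀) ⊇ {C, D, ¬E, ∃r.⊤} (+ ∃-successors)
2. Hence (¬E ⊓ C) ⊑ (∃r.⊤ ⊓ E): not entailed.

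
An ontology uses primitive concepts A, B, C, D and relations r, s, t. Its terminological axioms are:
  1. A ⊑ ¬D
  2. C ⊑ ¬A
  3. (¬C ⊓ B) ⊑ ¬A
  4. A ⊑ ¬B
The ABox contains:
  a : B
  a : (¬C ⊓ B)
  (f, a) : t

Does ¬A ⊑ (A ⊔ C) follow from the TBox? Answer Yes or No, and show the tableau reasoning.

1. ¬A ⊑ (A ⊔ C)  ⇔  (¬A ⊓ (¬A ⊓ ¬C)) unsat w.r.t. T
   open: L(x₀) ⊇ {¬A, ¬C}
2. Hence ¬A ⊑ (A ⊔ C): not entailed.

No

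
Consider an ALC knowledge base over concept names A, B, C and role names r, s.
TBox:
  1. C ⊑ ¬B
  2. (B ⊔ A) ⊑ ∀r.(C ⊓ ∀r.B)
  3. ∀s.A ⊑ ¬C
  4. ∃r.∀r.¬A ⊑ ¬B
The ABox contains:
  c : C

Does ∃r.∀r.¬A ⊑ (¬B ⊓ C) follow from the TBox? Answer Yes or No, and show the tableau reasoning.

No

1. ∃r.∀r.¬A ⊑ (¬B ⊓ C)  ⇔  (∃r.∀r.¬A ⊓ (B ⊔ ¬C)) unsat w.r.t. T
   apply at x₀: ∃r.∀r.¬A⊑¬B
   open: L(x₀) ⊇ {¬A, ¬B, ¬C, ∃r.∀r.¬A} (+ ∃-successors)
2. Hence ∃r.∀r.¬A ⊑ (¬B ⊓ C): not entailed.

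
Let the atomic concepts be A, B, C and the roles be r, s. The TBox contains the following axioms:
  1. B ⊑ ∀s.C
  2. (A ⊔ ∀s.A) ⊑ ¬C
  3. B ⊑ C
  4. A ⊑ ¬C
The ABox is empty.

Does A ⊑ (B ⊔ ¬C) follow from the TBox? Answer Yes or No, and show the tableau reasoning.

1. A ⊑ (B ⊔ ¬C)  ⇔  (A ⊓ (¬B ⊓ C)) unsat w.r.t. T
   all branches close; clash {C, ¬C} at x₀
2. Hence A ⊑ (B ⊔ ¬C): entailed.

Yes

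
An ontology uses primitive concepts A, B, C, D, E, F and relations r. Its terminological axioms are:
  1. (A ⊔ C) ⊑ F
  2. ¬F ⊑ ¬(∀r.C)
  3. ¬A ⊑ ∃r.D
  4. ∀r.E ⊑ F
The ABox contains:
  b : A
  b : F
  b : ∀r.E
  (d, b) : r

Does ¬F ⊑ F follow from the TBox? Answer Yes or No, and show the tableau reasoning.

1. ¬F ⊑ F  ⇔  (¬F ⊓ ¬F) unsat w.r.t. T
   apply at x₀: ¬F⊑¬(∀r.C)
   open: L(x₀) ⊇ {¬A, ¬C, ¬F, ∃r.D, ∃r.¬C, …} (+ ∃-successors)
2. Hence ¬F ⊑ F: not entailed.

No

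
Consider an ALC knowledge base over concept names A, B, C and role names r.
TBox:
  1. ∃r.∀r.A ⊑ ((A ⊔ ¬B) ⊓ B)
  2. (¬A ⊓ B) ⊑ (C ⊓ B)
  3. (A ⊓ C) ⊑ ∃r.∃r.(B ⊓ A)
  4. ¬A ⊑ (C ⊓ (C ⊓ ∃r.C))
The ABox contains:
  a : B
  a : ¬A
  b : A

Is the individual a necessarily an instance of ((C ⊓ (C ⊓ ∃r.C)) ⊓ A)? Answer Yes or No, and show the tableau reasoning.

1. a : ((C ⊓ (C ⊓ ∃r.C)) ⊓ A)?  L(a) = {B, ¬A} ∪ {((¬C ⊔ (¬C ⊔ ∀r.¬C)) ⊔ ¬A)}
   apply at a: ¬A⊑(C ⊓ (C ⊓ ∃r.C))
   open: L(a) ⊇ {B, C, ¬A, ∀r.∃r.¬A, ∃r.C} (+ ∃-successors) — a ∉ ((C ⊓ (C ⊓ ∃r.C)) ⊓ A) possible
2. Hence a : ((C ⊓ (C ⊓ ∃r.C)) ⊓ A): not entailed.

No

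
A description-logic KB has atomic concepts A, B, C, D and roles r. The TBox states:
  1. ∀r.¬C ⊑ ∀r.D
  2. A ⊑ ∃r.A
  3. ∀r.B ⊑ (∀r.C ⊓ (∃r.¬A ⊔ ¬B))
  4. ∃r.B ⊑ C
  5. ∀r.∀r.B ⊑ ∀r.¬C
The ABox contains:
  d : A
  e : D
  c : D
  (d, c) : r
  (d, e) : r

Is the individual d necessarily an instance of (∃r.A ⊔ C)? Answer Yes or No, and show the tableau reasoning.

Yes

1. d : (∃r.A ⊔ C)?  L(d) = {A} ∪ {(∀r.¬A ⊓ ¬C)}
   clash {C, ¬C} at d — d ∈ (∃r.A ⊔ C)
2. Hence d : (∃r.A ⊔ C): entailed.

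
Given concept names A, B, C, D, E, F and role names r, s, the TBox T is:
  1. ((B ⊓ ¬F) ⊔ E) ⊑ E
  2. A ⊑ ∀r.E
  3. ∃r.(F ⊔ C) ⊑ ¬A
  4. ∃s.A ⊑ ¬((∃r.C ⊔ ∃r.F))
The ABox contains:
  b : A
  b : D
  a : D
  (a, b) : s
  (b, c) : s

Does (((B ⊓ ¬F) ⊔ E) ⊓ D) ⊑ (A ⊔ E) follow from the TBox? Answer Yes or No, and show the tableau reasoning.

Yes

1. (((B ⊓ ¬F) ⊔ E) ⊓ D) ⊑ (A ⊔ E)  ⇔  ((((B ⊓ ¬F) ⊔ E) ⊓ D) ⊓ (¬A ⊓ ¬E)) unsat w.r.t. T
   all branches close; clash {E, ¬E} at x₀
2. Hence (((B ⊓ ¬F) ⊔ E) ⊓ D) ⊑ (A ⊔ E): entailed.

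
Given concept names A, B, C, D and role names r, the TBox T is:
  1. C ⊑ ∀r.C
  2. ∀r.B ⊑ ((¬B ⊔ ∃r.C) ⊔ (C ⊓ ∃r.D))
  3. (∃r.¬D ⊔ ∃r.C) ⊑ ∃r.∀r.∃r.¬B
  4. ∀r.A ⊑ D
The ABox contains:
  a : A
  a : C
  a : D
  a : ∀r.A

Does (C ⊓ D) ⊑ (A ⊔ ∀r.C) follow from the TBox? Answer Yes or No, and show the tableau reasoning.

Yes

1. (C ⊓ D) ⊑ (A ⊔ ∀r.C)  ⇔  ((C ⊓ D) ⊓ (¬A ⊓ ∃r.¬C)) unsat w.r.t. T
   all branches close; clash {C, ¬C} at an ∃-successor
2. Hence (C ⊓ D) ⊑ (A ⊔ ∀r.C): entailed.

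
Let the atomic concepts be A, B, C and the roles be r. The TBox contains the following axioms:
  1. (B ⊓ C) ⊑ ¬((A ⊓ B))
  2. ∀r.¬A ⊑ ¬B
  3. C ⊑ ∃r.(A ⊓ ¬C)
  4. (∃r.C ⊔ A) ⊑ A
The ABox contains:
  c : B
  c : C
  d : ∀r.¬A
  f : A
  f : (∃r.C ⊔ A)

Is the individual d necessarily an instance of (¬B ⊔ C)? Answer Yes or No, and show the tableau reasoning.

Yes

1. d : (¬B ⊔ C)?  L(d) = {∀r.¬A} ∪ {(B ⊓ ¬C)}
   clash {B, ¬B} at d — d ∈ (¬B ⊔ C)
2. Hence d : (¬B ⊔ C): entailed.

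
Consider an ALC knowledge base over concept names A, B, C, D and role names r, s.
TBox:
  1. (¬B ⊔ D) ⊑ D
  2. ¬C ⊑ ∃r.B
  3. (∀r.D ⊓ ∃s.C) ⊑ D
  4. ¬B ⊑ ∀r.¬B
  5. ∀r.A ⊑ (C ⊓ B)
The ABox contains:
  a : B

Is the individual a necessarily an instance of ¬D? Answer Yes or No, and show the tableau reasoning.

No

1. a : ¬D?  L(a) = {B} ∪ {D}
   open: L(a) ⊇ {B, C, D, ∃r.¬A} (+ ∃-successors) — a ∉ ¬D possible
2. Hence a : ¬D: not entailed.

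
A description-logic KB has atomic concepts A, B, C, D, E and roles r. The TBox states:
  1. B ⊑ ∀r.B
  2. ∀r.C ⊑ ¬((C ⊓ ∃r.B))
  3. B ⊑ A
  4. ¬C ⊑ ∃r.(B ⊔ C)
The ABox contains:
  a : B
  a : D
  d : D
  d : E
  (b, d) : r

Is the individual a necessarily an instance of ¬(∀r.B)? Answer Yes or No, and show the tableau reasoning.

1. a : ¬(∀r.B)?  L(a) = {B, D} ∪ {∀r.B}
   apply at a: B⊑A
   open: L(a) ⊇ {A, B, C, D, ∀r.B, …} (+ ∃-successors) — a ∉ ¬(∀r.B) possible
2. Hence a : ¬(∀r.B): not entailed.

No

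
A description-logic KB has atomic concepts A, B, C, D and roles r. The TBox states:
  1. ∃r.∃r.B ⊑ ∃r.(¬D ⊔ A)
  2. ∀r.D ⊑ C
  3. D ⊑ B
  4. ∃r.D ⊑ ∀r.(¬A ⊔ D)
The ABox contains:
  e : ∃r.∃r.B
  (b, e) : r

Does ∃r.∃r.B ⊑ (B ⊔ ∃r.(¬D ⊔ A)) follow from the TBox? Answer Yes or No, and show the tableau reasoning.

1. ∃r.∃r.B ⊑ (B ⊔ ∃r.(¬D ⊔ A))  ⇔  (∃r.∃r.B ⊓ (¬B ⊓ ∀r.(D ⊓ ¬A))) unsat w.r.t. T
   all branches close; clash {B, ¬B} at x₀
2. Hence ∃r.∃r.B ⊑ (B ⊔ ∃r.(¬D ⊔ A)): entailed.

Yes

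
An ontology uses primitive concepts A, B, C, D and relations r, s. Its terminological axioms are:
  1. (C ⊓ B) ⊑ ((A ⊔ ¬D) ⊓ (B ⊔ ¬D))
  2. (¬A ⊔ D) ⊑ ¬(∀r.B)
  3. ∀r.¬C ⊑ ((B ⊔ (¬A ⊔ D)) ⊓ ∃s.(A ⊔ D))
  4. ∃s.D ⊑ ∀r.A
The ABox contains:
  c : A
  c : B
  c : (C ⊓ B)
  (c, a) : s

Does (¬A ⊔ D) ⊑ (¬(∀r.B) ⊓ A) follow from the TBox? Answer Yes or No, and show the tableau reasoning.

1. (¬A ⊔ D) ⊑ (¬(∀r.B) ⊓ A)  ⇔  ((¬A ⊔ D) ⊓ (∀r.B ⊔ ¬A)) unsat w.r.t. T
   apply at x₀: (¬A ⊔ D)⊑¬(∀r.B)
   open: L(x₀) ⊇ {¬A, ¬C, ∀s.¬D, ∃r.C, ∃r.¬B} (+ ∃-successors)
2. Hence (¬A ⊔ D) ⊑ (¬(∀r.B) ⊓ A): not entailed.

No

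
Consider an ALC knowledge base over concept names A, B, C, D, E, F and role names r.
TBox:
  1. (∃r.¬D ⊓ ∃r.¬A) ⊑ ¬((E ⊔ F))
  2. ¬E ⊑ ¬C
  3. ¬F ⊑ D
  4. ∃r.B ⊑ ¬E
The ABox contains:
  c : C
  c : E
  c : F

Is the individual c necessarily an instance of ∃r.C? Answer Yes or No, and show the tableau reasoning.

1. c : ∃r.C?  L(c) = {C, E, F} ∪ {∀r.¬C}
   open: L(c) ⊇ {C, E, F, ∀r.D, ∀r.¬B, …} — c ∉ ∃r.C possible
2. Hence c : ∃r.C: not entailed.

No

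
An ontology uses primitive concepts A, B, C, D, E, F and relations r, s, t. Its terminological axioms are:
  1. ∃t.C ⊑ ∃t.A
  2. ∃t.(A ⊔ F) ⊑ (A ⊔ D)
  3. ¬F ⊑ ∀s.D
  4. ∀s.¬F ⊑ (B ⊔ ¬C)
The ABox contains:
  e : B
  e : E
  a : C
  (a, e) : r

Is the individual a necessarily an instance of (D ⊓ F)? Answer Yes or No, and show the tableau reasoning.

No

1. a : (D ⊓ F)?  L(a) = {C} ∪ {(¬D ⊔ ¬F)}
   open: L(a) ⊇ {C, F, ¬D, ∀t.(¬A ⊓ ¬F), ∀t.¬C, …} (+ ∃-successors) — a ∉ (D ⊓ F) possible
2. Hence a : (D ⊓ F): not entailed.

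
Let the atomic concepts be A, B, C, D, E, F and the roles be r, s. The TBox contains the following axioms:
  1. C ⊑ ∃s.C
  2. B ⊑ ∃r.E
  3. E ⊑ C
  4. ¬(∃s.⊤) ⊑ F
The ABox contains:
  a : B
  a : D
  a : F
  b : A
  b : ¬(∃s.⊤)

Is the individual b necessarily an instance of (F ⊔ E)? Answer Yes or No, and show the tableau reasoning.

1. b : (F ⊔ E)?  L(b) = {A, ¬(∃s.⊤)} ∪ {(¬F ⊓ ¬E)}
   clash {F, ¬F} at b — b ∈ (F ⊔ E)
2. Hence b : (F ⊔ E): entailed.

Yes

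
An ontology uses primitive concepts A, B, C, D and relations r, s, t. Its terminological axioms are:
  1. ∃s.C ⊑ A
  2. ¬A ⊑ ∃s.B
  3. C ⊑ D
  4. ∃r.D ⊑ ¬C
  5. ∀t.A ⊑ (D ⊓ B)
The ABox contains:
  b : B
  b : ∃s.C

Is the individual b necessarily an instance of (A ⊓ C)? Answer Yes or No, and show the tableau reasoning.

No

1. b : (A ⊓ C)?  L(b) = {B, ∃s.C} ∪ {(¬A ⊔ ¬C)}
   apply at b: ∃s.C⊑A
   open: L(b) ⊇ {A, B, ¬C, ∃s.C, ∃t.¬A} (+ ∃-successors) — b ∉ (A ⊓ C) possible
2. Hence b : (A ⊓ C): not entailed.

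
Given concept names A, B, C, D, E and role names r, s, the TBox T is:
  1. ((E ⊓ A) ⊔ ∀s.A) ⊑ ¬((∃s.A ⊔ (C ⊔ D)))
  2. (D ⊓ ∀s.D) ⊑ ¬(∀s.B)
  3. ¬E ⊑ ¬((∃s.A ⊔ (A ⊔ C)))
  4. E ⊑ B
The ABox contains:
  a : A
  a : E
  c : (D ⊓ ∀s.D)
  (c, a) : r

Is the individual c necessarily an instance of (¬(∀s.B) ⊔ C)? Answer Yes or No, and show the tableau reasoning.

Yes

1. c : (¬(∀s.B) ⊔ C)?  L(c) = {(D ⊓ ∀s.D)} ∪ {(∀s.B ⊓ ¬C)}
   clash {D, ¬D} at c — c ∈ (¬(∀s.B) ⊔ C)
2. Hence c : (¬(∀s.B) ⊔ C): entailed.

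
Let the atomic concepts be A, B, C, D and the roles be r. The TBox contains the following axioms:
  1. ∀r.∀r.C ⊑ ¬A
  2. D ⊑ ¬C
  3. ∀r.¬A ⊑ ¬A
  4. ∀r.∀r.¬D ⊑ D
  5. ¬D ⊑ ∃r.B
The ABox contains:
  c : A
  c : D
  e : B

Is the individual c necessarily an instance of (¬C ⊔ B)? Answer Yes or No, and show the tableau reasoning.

1. c : (¬C ⊔ B)?  L(c) = {A, D} ∪ {(C ⊓ ¬B)}
   clash {C, ¬C} at c — c ∈ (¬C ⊔ B)
2. Hence c : (¬C ⊔ B): entailed.

Yes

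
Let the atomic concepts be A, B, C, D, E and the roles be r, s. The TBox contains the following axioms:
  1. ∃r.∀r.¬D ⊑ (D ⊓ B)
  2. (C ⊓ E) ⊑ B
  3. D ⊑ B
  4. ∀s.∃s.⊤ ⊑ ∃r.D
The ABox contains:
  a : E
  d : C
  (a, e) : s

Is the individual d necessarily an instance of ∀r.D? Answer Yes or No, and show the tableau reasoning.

1. d : ∀r.D?  L(d) = {C} ∪ {∃r.¬D}
   open: L(d) ⊇ {C, ¬D, ¬E, ∀r.∃r.D, ∃r.¬D, …} (+ ∃-successors) — d ∉ ∀r.D possible
2. Hence d : ∀r.D: not entailed.

No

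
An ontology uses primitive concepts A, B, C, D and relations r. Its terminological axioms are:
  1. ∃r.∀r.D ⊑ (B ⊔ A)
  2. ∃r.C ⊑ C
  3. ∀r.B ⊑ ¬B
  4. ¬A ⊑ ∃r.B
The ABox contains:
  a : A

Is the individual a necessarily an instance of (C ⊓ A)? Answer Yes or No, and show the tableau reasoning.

1. a : (C ⊓ A)?  L(a) = {A} ∪ {(¬C ⊔ ¬A)}
   open: L(a) ⊇ {A, ¬C, ∀r.¬C, ∀r.∃r.¬D, ∃r.¬B} (+ ∃-successors) — a ∉ (C ⊓ A) possible
2. Hence a : (C ⊓ A): not entailed.

No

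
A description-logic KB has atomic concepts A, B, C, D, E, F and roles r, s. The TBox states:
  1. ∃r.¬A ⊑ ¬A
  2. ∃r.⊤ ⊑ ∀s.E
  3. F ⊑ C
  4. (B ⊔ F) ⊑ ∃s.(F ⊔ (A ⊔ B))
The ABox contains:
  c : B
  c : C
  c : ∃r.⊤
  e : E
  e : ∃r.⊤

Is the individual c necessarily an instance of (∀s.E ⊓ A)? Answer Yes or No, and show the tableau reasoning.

1. c : (∀s.E ⊓ A)?  L(c) = {B, C, ∃r.⊤} ∪ {(∃s.¬E ⊔ ¬A)}
   apply at c: ∃r.⊤⊑∀s.E
   open: L(c) ⊇ {B, C, ¬A, ∀r.A, ∀s.E, …} (+ ∃-successors) — c ∉ (∀s.E ⊓ A) possible
2. Hence c : (∀s.E ⊓ A): not entailed.

No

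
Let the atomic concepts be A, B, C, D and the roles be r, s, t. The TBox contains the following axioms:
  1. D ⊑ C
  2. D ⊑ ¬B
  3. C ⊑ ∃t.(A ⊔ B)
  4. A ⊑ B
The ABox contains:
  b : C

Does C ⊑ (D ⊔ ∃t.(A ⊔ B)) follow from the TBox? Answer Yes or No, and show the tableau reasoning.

1. C ⊑ (D ⊔ ∃t.(A ⊔ B))  ⇔  (C ⊓ (¬D ⊓ ∀t.(¬A ⊓ ¬B))) unsat w.r.t. T
   all branches close; clash {B, ¬B} at an ∃-successor
2. Hence C ⊑ (D ⊔ ∃t.(A ⊔ B)): entailed.

Yes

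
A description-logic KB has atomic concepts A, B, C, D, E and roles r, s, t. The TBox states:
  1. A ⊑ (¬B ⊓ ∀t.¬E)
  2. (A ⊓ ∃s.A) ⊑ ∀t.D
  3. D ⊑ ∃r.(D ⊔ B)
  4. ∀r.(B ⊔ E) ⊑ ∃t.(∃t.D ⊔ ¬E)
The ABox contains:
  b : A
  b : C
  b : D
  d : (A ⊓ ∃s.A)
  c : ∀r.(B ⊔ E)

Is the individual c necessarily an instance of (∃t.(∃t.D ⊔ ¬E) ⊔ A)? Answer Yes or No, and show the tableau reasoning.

Yes

1. c : (∃t.(∃t.D ⊔ ¬E) ⊔ A)?  L(c) = {∀r.(B ⊔ E)} ∪ {(∀t.(∀t.¬D ⊓ E) ⊓ ¬A)}
   clash {E, ¬E} at an ∃-successor — c ∈ (∃t.(∃t.D ⊔ ¬E) ⊔ A)
2. Hence c : (∃t.(∃t.D ⊔ ¬E) ⊔ A): entailed.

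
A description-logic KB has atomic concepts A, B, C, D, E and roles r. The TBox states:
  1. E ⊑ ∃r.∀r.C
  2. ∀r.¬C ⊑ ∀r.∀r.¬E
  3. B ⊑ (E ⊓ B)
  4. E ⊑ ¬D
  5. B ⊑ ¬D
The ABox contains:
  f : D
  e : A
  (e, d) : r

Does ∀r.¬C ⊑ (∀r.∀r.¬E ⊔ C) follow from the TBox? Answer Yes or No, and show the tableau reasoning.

1. ∀r.¬C ⊑ (∀r.∀r.¬E ⊔ C)  ⇔  (∀r.¬C ⊓ (∃r.∃r.E ⊓ ¬C)) unsat w.r.t. T
   all branches close; clash {E, ¬E} at an ∃-successor
2. Hence ∀r.¬C ⊑ (∀r.∀r.¬E ⊔ C): entailed.

Yes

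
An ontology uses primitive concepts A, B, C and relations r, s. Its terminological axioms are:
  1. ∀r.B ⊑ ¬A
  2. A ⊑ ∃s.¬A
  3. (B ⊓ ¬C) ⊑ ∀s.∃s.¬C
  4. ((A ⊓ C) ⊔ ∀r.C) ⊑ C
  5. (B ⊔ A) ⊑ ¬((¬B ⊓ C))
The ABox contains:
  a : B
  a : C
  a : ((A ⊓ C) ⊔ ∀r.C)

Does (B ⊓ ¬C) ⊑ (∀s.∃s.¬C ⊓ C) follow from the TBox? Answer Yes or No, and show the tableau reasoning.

No

1. (B ⊓ ¬C) ⊑ (∀s.∃s.¬C ⊓ C)  ⇔  ((B ⊓ ¬C) ⊓ (∃s.∀s.C ⊔ ¬C)) unsat w.r.t. T
   apply at x₀: (B ⊓ ¬C)⊑∀s.∃s.¬C
   open: L(x₀) ⊇ {B, ¬A, ¬C, ∀s.∃s.¬C, ∃r.¬C} (+ ∃-successors)
2. Hence (B ⊓ ¬C) ⊑ (∀s.∃s.¬C ⊓ C): not entailed.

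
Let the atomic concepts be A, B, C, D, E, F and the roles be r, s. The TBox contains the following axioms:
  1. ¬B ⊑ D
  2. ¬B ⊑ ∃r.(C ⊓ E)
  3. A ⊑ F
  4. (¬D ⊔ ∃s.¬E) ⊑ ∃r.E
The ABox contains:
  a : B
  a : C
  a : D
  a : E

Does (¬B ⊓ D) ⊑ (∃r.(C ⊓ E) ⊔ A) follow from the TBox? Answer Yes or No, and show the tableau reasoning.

Yes

1. (¬B ⊓ D) ⊑ (∃r.(C ⊓ E) ⊔ A)  ⇔  ((¬B ⊓ D) ⊓ (∀r.(¬C ⊔ ¬E) ⊓ ¬A)) unsat w.r.t. T
   all branches close; clash {E, ¬E} at an ∃-successor
2. Hence (¬B ⊓ D) ⊑ (∃r.(C ⊓ E) ⊔ A): entailed.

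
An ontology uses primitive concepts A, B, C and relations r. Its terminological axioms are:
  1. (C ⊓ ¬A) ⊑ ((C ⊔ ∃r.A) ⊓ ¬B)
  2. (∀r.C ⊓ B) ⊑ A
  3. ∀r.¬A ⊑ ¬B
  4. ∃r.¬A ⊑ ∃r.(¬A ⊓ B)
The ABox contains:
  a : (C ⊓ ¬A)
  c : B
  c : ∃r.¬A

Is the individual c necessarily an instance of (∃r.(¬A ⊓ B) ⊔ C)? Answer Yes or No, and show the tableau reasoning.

Yes

1. c : (∃r.(¬A ⊓ B) ⊔ C)?  L(c) = {B, ∃r.¬A} ∪ {(∀r.(A ⊔ ¬B) ⊓ ¬C)}
   clash {B, ¬B} at c — c ∈ (∃r.(¬A ⊓ B) ⊔ C)
2. Hence c : (∃r.(¬A ⊓ B) ⊔ C): entailed.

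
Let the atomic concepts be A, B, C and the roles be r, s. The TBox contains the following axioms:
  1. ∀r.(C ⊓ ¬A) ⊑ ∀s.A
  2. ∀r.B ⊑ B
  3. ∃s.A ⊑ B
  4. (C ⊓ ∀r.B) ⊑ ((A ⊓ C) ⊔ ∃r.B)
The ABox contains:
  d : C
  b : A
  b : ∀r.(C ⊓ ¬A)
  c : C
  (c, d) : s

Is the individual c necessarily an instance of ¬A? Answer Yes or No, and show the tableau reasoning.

1. c : ¬A?  L(c) = {C} ∪ {A}
   open: L(c) ⊇ {A, C, ∀s.¬A, ∃r.(¬C ⊔ A), ∃r.¬B} (+ ∃-successors) — c ∉ ¬A possible
2. Hence c : ¬A: not entailed.

No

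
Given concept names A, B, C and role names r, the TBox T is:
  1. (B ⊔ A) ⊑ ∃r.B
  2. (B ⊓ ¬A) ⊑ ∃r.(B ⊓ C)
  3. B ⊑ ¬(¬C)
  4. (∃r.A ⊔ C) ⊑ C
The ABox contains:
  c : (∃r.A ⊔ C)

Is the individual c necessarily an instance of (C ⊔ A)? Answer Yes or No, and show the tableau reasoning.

Yes

1. c : (C ⊔ A)?  L(c) = {(∃r.A ⊔ C)} ∪ {(¬C ⊓ ¬A)}
   clash {C, ¬C} at c — c ∈ (C ⊔ A)
2. Hence c : (C ⊔ A): entailed.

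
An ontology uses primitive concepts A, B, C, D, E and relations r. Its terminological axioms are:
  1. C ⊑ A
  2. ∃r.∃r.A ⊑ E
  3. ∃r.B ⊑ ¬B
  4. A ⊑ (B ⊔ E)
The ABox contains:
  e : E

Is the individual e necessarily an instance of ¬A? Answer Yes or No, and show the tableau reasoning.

1. e : ¬A?  L(e) = {E} ∪ {A}
   apply at e: A⊑(B ⊔ E)
   open: L(e) ⊇ {A, E, ∀r.¬B} — e ∉ ¬A possible
2. Hence e : ¬A: not entailed.

No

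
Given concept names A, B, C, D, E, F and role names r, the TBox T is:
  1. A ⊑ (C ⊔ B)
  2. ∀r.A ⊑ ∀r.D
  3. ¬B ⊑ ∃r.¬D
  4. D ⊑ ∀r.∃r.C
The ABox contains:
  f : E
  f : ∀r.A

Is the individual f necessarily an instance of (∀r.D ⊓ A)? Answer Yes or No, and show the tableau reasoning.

No

1. f : (∀r.D ⊓ A)?  L(f) = {E, ∀r.A} ∪ {(∃r.¬D ⊔ ¬A)}
   apply at f: ∀r.A⊑∀r.D
   open: L(f) ⊇ {B, E, ¬A, ¬D, ∀r.A, …} — f ∉ (∀r.D ⊓ A) possible
2. Hence f : (∀r.D ⊓ A): not entailed.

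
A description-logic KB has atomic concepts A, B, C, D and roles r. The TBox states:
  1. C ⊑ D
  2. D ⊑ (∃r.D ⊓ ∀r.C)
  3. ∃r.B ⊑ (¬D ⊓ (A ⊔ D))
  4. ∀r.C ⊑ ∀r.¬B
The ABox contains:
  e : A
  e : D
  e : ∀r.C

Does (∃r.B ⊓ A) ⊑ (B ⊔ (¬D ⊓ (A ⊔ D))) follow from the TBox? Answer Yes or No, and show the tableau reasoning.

1. (∃r.B ⊓ A) ⊑ (B ⊔ (¬D ⊓ (A ⊔ D)))  ⇔  ((∃r.B ⊓ A) ⊓ (¬B ⊓ (D ⊔ (¬A ⊓ ¬D)))) unsat w.r.t. T
   all branches close; clash {D, ¬D} at x₀
2. Hence (∃r.B ⊓ A) ⊑ (B ⊔ (¬D ⊓ (A ⊔ D))): entailed.

Yes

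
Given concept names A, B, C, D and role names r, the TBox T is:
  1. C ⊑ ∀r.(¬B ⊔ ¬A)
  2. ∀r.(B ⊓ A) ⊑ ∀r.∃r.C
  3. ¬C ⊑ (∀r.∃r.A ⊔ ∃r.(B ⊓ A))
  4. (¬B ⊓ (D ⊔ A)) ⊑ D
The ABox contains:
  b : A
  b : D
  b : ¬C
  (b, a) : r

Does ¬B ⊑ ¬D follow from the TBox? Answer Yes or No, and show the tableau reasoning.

No

1. ¬B ⊑ ¬D  ⇔  (¬B ⊓ D) unsat w.r.t. T
   open: L(x₀) ⊇ {C, D, ¬B, ∀r.(¬B ⊔ ¬A), ∃r.(¬B ⊔ ¬A)} (+ ∃-successors)
2. Hence ¬B ⊑ ¬D: not entailed.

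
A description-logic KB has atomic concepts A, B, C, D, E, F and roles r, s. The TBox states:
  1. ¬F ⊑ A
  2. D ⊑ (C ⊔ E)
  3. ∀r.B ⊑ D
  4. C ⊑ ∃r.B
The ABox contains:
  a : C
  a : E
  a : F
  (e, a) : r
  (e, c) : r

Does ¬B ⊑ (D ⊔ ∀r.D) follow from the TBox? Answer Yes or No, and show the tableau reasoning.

1. ¬B ⊑ (D ⊔ ∀r.D)  ⇔  (¬B ⊓ (¬D ⊓ ∃r.¬D)) unsat w.r.t. T
   open: L(x₀) ⊇ {F, ¬B, ¬C, ¬D, ∃r.¬B, …} (+ ∃-successors)
2. Hence ¬B ⊑ (D ⊔ ∀r.D): not entailed.

No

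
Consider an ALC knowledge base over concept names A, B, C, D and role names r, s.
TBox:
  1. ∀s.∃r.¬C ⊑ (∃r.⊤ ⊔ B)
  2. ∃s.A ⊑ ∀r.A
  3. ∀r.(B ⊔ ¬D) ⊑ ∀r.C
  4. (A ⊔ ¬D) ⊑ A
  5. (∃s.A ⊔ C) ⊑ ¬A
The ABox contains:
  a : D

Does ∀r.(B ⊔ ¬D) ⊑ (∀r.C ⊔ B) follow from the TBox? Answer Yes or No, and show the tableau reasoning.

Yes

1. ∀r.(B ⊔ ¬D) ⊑ (∀r.C ⊔ B)  ⇔  (∀r.(B ⊔ ¬D) ⊓ (∃r.¬C ⊓ ¬B)) unsat w.r.t. T
   all branches close; clash {B, ¬B} at x₀
2. Hence ∀r.(B ⊔ ¬D) ⊑ (∀r.C ⊔ B): entailed.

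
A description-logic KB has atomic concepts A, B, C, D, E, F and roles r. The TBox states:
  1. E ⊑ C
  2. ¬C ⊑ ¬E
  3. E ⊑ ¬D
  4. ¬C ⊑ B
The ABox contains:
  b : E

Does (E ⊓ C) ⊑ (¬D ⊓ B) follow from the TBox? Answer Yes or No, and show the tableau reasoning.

No

1. (E ⊓ C) ⊑ (¬D ⊓ B)  ⇔  ((E ⊓ C) ⊓ (D ⊔ ¬B)) unsat w.r.t. T
   apply at x₀: E⊑¬D
   open: L(x₀) ⊇ {C, E, ¬B, ¬D}
2. Hence (E ⊓ C) ⊑ (¬D ⊓ B): not entailed.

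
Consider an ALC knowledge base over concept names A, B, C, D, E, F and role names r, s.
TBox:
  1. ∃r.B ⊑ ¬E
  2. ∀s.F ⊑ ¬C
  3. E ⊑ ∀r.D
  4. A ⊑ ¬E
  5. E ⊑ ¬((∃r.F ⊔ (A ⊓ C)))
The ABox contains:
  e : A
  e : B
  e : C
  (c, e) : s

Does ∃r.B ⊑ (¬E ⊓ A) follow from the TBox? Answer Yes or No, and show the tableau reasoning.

No

1. ∃r.B ⊑ (¬E ⊓ A)  ⇔  (∃r.B ⊓ (E ⊔ ¬A)) unsat w.r.t. T
   apply at x₀: ∃r.B⊑¬E
   open: L(x₀) ⊇ {¬A, ¬E, ∃r.B, ∃s.¬F} (+ ∃-successors)
2. Hence ∃r.B ⊑ (¬E ⊓ A): not entailed.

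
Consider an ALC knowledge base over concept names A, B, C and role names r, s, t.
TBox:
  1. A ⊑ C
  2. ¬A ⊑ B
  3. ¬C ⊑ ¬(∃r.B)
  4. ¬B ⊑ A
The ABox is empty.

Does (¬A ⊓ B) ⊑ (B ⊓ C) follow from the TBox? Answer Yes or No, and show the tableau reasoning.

1. (¬A ⊓ B) ⊑ (B ⊓ C)  ⇔  ((¬A ⊓ B) ⊓ (¬B ⊔ ¬C)) unsat w.r.t. T
   open: L(x₀) ⊇ {B, ¬A, ¬C, ∀r.¬B}
2. Hence (¬A ⊓ B) ⊑ (B ⊓ C): not entailed.

No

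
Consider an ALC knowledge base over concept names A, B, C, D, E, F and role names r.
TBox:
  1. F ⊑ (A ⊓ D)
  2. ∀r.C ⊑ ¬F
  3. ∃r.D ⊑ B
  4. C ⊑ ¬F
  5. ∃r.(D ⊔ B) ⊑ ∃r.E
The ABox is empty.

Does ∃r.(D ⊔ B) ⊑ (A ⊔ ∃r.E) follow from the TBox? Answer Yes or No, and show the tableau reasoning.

1. ∃r.(D ⊔ B) ⊑ (A ⊔ ∃r.E)  ⇔  (∃r.(D ⊔ B) ⊓ (¬A ⊓ ∀r.¬E)) unsat w.r.t. T
   all branches close; clash {E, ¬E} at an ∃-successor
2. Hence ∃r.(D ⊔ B) ⊑ (A ⊔ ∃r.E): entailed.

Yes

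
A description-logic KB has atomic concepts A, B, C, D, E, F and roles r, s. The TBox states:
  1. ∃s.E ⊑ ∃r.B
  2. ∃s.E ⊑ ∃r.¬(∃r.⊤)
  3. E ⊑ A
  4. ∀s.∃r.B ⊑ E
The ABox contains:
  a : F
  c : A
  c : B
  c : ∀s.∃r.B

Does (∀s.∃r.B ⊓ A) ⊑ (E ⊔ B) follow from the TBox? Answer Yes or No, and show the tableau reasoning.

1. (∀s.∃r.B ⊓ A) ⊑ (E ⊔ B)  ⇔  ((∀s.∃r.B ⊓ A) ⊓ (¬E ⊓ ¬B)) unsat w.r.t. T
   all branches close; clash {E, ¬E} at x₀
2. Hence (∀s.∃r.B ⊓ A) ⊑ (E ⊔ B): entailed.

Yes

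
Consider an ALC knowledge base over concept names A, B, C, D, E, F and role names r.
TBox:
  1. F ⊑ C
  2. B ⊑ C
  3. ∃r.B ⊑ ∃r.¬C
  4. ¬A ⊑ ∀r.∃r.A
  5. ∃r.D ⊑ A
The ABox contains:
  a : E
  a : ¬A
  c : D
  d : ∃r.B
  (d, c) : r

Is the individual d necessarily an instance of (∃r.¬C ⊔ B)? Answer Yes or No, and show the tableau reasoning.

Yes

1. d : (∃r.¬C ⊔ B)?  L(d) = {∃r.B} ∪ {(∀r.C ⊓ ¬B)}
   clash {C, ¬C} at an ∃-successor — d ∈ (∃r.¬C ⊔ B)
2. Hence d : (∃r.¬C ⊔ B): entailed.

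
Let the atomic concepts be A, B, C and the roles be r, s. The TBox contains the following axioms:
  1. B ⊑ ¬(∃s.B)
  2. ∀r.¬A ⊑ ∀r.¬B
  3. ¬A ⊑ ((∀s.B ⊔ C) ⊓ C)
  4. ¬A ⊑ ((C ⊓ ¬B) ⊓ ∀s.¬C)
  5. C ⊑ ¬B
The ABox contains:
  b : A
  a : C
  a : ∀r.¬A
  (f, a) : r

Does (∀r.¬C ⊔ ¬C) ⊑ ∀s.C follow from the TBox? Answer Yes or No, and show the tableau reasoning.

No

1. (∀r.¬C ⊔ ¬C) ⊑ ∀s.C  ⇔  ((∀r.¬C ⊔ ¬C) ⊓ ∃s.¬C) unsat w.r.t. T
   open: L(x₀) ⊇ {A, ¬B, ¬C, ∃r.A, ∃s.¬C} (+ ∃-successors)
2. Hence (∀r.¬C ⊔ ¬C) ⊑ ∀s.C: not entailed.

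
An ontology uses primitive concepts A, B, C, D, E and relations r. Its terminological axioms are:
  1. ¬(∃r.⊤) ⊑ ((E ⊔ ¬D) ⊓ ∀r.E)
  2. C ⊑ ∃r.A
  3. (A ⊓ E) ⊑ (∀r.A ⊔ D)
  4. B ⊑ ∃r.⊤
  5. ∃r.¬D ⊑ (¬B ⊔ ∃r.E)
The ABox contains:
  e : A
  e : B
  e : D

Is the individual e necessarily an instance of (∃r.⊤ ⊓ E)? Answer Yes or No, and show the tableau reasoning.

1. e : (∃r.⊤ ⊓ E)?  L(e) = {A, B, D} ∪ {(∀r.⊥ ⊔ ¬E)}
   apply at e: B⊑∃r.⊤
   open: L(e) ⊇ {A, B, D, ¬C, ¬E, …} (+ ∃-successors) — e ∉ (∃r.⊤ ⊓ E) possible
2. Hence e : (∃r.⊤ ⊓ E): not entailed.

No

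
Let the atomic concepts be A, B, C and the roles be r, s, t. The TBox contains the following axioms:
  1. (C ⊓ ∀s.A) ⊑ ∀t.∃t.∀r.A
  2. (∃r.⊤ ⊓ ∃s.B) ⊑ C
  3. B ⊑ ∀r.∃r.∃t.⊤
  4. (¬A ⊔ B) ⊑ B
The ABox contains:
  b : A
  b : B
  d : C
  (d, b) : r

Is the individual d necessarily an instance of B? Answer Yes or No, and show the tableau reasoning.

1. d : B?  L(d) = {C} ∪ {¬B}
   open: L(d) ⊇ {A, C, ¬B, ∃s.¬A} (+ ∃-successors) — d ∉ B possible
2. Hence d : B: not entailed.

No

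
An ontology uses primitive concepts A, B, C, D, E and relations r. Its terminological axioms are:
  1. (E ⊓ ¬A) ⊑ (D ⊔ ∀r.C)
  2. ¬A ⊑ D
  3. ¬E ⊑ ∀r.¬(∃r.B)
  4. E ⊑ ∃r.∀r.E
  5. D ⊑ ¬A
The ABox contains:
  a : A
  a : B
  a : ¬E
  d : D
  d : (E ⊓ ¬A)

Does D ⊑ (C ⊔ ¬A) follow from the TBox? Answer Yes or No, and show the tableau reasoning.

1. D ⊑ (C ⊔ ¬A)  ⇔  (D ⊓ (¬C ⊓ A)) unsat w.r.t. T
   all branches close; clash {A, ¬A} at x₀
2. Hence D ⊑ (C ⊔ ¬A): entailed.

Yes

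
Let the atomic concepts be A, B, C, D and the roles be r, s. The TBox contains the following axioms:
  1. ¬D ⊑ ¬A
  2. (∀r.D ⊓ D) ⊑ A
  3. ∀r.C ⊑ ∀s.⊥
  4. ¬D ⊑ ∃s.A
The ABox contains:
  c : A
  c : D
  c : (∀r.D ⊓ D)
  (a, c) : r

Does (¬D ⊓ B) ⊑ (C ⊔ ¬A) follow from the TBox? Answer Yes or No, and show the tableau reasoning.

1. (¬D ⊓ B) ⊑ (C ⊔ ¬A)  ⇔  ((¬D ⊓ B) ⊓ (¬C ⊓ A)) unsat w.r.t. T
   all branches close; clash {A, ¬A} at x₀
2. Hence (¬D ⊓ B) ⊑ (C ⊔ ¬A): entailed.

Yes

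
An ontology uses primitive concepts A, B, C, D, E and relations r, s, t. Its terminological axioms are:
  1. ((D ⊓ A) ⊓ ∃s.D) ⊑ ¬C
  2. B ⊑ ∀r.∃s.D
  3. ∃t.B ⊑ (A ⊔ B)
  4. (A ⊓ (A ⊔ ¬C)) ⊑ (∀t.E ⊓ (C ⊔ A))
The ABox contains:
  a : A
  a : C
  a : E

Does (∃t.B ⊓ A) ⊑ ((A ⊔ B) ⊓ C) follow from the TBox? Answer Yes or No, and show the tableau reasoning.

No

1. (∃t.B ⊓ A) ⊑ ((A ⊔ B) ⊓ C)  ⇔  ((∃t.B ⊓ A) ⊓ ((¬A ⊓ ¬B) ⊔ ¬C)) unsat w.r.t. T
   apply at x₀: ∃t.B⊑(A ⊔ B)
   open: L(x₀) ⊇ {A, ¬B, ¬C, ∀t.E, ∃t.B} (+ ∃-successors)
2. Hence (∃t.B ⊓ A) ⊑ ((A ⊔ B) ⊓ C): not entailed.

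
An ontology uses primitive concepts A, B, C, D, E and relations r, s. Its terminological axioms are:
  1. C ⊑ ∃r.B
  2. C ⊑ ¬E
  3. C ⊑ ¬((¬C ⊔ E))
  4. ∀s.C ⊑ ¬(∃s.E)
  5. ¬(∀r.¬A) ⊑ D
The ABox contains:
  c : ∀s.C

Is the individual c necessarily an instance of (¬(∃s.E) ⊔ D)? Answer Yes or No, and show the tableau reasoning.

1. c : (¬(∃s.E) ⊔ D)?  L(c) = {∀s.C} ∪ {(∃s.E ⊓ ¬D)}
   clash {D, ¬D} at c — c ∈ (¬(∃s.E) ⊔ D)
2. Hence c : (¬(∃s.E) ⊔ D): entailed.

Yes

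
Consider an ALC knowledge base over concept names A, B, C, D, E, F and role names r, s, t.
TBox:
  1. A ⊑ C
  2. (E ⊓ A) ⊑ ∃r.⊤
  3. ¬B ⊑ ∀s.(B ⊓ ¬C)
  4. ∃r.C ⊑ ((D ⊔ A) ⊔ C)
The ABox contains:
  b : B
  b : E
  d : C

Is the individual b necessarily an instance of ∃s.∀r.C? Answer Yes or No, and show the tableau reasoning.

1. b : ∃s.∀r.C?  L(b) = {B, E} ∪ {∀s.∃r.¬C}
   open: L(b) ⊇ {B, E, ¬A, ∀r.¬C, ∀s.∃r.¬C} — b ∉ ∃s.∀r.C possible
2. Hence b : ∃s.∀r.C: not entailed.

No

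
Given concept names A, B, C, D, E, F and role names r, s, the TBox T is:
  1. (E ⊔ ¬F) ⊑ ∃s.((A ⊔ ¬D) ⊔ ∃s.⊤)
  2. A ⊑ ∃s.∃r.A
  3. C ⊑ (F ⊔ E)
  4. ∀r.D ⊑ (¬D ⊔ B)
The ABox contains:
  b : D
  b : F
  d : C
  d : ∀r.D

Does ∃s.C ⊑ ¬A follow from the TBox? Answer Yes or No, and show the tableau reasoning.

1. ∃s.C ⊑ ¬A  ⇔  (∃s.C ⊓ A) unsat w.r.t. T
   apply at x₀: A⊑∃s.∃r.A
   open: L(x₀) ⊇ {A, F, ¬C, ¬E, ∃r.¬D, …} (+ ∃-successors)
2. Hence ∃s.C ⊑ ¬A: not entailed.

No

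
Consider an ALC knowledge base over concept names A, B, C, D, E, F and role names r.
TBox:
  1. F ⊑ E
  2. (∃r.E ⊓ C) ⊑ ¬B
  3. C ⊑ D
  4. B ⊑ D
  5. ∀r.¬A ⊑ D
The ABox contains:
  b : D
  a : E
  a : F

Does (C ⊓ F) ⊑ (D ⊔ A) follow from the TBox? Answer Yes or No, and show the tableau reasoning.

Yes

1. (C ⊓ F) ⊑ (D ⊔ A)  ⇔  ((C ⊓ F) ⊓ (¬D ⊓ ¬A)) unsat w.r.t. T
   all branches close; clash {D, ¬D} at x₀
2. Hence (C ⊓ F) ⊑ (D ⊔ A): entailed.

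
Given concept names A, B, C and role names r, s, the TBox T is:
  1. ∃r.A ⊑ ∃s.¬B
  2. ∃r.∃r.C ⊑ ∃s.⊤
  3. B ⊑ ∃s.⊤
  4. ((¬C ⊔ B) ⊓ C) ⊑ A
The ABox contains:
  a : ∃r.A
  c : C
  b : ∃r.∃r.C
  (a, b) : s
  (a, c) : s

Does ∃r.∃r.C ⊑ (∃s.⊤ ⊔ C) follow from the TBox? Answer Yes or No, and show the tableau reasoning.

1. ∃r.∃r.C ⊑ (∃s.⊤ ⊔ C)  ⇔  (∃r.∃r.C ⊓ (∀s.⊥ ⊓ ¬C)) unsat w.r.t. T
   all branches close; clash ⊥ at an ∃-successor
2. Hence ∃r.∃r.C ⊑ (∃s.⊤ ⊔ C): entailed.

Yes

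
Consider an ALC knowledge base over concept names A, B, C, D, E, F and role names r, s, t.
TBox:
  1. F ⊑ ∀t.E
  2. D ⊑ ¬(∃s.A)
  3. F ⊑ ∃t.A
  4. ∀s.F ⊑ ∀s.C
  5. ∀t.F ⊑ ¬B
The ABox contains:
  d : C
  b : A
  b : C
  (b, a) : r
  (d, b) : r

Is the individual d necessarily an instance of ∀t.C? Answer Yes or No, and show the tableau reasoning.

1. d : ∀t.C?  L(d) = {C} ∪ {∃t.¬C}
   open: L(d) ⊇ {C, ¬D, ¬F, ∃s.¬F, ∃t.¬C, …} (+ ∃-successors) — d ∉ ∀t.C possible
2. Hence d : ∀t.C: not entailed.

No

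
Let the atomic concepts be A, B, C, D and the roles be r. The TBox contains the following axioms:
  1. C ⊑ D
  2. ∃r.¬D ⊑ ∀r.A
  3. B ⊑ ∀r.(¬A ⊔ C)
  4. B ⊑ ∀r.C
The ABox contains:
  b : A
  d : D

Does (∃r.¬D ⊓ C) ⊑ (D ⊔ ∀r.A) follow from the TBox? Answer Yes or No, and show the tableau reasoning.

1. (∃r.¬D ⊓ C) ⊑ (D ⊔ ∀r.A)  ⇔  ((∃r.¬D ⊓ C) ⊓ (¬D ⊓ ∃r.¬A)) unsat w.r.t. T
   all branches close; clash {D, ¬D} at x₀
2. Hence (∃r.¬D ⊓ C) ⊑ (D ⊔ ∀r.A): entailed.

Yes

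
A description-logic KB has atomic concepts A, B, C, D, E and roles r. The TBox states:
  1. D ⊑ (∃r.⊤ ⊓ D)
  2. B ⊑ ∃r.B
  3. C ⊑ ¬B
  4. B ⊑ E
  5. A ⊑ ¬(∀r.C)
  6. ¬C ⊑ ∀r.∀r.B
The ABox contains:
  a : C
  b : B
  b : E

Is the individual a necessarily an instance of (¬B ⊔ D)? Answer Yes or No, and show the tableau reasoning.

1. a : (¬B ⊔ D)?  L(a) = {C} ∪ {(B ⊓ ¬D)}
   clash {B, ¬B} at a — a ∈ (¬B ⊔ D)
2. Hence a : (¬B ⊔ D): entailed.

Yes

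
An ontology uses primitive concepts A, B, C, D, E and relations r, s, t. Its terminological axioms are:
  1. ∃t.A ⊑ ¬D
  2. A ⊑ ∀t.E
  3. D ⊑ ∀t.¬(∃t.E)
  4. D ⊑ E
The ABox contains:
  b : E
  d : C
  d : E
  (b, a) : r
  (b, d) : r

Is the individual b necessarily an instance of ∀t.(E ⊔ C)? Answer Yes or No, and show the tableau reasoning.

1. b : ∀t.(E ⊔ C)?  L(b) = {E} ∪ {∃t.(¬E ⊓ ¬C)}
   open: L(b) ⊇ {E, ¬A, ¬D, ∀t.¬A, ∃t.(¬E ⊓ ¬C)} (+ ∃-successors) — b ∉ ∀t.(E ⊔ C) possible
2. Hence b : ∀t.(E ⊔ C): not entailed.

No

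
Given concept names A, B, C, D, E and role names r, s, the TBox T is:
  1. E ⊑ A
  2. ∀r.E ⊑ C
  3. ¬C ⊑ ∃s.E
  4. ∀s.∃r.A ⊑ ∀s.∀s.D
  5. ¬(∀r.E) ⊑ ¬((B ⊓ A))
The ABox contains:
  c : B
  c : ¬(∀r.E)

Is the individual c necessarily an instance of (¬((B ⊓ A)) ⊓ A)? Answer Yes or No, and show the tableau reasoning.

1. c : (¬((B ⊓ A)) ⊓ A)?  L(c) = {B, ¬(∀r.E)} ∪ {((B ⊓ A) ⊔ ¬A)}
   apply at c: ¬(∀r.E)⊑¬((B ⊓ A))
   open: L(c) ⊇ {B, C, ¬A, ¬E, ∃r.¬E, …} (+ ∃-successors) — c ∉ (¬((B ⊓ A)) ⊓ A) possible
2. Hence c : (¬((B ⊓ A)) ⊓ A): not entailed.

No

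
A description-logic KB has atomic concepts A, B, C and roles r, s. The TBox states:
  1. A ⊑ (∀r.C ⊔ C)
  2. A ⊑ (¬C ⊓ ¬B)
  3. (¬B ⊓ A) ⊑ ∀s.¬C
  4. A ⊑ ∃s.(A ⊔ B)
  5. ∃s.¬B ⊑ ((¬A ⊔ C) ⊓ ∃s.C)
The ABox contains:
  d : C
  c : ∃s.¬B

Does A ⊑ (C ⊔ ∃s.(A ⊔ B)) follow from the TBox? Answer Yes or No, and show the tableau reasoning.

Yes

1. A ⊑ (C ⊔ ∃s.(A ⊔ B))  ⇔  (A ⊓ (¬C ⊓ ∀s.(¬A ⊓ ¬B))) unsat w.r.t. T
   all branches close; clash {C, ¬C} at x₀
2. Hence A ⊑ (C ⊔ ∃s.(A ⊔ B)): entailed.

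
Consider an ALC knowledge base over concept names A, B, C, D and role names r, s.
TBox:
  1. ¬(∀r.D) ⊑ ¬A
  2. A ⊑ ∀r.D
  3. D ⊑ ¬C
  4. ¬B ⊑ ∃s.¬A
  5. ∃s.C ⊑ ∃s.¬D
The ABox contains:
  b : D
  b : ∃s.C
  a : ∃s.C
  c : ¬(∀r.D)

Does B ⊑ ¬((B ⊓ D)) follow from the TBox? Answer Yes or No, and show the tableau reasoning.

No

1. B ⊑ ¬((B ⊓ D))  ⇔  (B ⊓ (B ⊓ D)) unsat w.r.t. T
   apply at x₀: D⊑¬C
   open: L(x₀) ⊇ {B, D, ¬A, ¬C, ∀s.¬C}
2. Hence B ⊑ ¬((B ⊓ D)): not entailed.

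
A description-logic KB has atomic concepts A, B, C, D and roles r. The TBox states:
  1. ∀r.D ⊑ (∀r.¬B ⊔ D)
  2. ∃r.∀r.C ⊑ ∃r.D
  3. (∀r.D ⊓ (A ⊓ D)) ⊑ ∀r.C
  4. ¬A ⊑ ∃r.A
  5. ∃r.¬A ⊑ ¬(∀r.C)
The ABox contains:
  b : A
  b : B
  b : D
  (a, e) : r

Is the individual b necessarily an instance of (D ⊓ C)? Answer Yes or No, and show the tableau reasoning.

No

1. b : (D ⊓ C)?  L(b) = {A, B, D} ∪ {(¬D ⊔ ¬C)}
   open: L(b) ⊇ {A, B, D, ¬C, ∀r.A, …} (+ ∃-successors) — b ∉ (D ⊓ C) possible
2. Hence b : (D ⊓ C): not entailed.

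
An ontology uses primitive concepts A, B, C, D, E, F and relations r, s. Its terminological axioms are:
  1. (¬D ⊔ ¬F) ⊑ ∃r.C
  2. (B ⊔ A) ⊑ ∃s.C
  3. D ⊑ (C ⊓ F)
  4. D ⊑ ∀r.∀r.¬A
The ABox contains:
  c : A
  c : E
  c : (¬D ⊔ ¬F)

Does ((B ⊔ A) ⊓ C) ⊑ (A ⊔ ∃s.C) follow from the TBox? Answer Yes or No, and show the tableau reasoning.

Yes

1. ((B ⊔ A) ⊓ C) ⊑ (A ⊔ ∃s.C)  ⇔  (((B ⊔ A) ⊓ C) ⊓ (¬A ⊓ ∀s.¬C)) unsat w.r.t. T
   all branches close; clash {A, ¬A} at x₀
2. Hence ((B ⊔ A) ⊓ C) ⊑ (A ⊔ ∃s.C): entailed.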